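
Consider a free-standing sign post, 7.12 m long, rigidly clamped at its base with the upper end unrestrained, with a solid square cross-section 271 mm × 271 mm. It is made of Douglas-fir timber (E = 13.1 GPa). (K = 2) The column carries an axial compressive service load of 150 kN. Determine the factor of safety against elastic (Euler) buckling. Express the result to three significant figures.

n ≈ 1.91

I = a⁴/12 = 271⁴/12 = 4.495×10^8 mm⁴
I = 4.495×10^8 mm⁴ = 4.495×10^-4 m⁴
Effective length L_e = K·L = 2 × 7.12 = 14.24 m
P_cr = π²EI / L_e² = π² × 13.1×10⁹ × 4.495×10^-4 / 14.24² = 2.866×10^5 N
Factor of safety n = P_cr / P = 286.58 / 150 = 1.91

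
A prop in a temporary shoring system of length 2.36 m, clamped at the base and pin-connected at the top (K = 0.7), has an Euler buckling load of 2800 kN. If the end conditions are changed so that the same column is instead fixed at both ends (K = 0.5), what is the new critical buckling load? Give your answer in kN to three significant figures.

P_cr ∝ 1/K², so P_cr,new = P_cr,old × (K_old/K_new)² = 2800 × (0.7/0.5)²
= 2800 × 1.960 = 5490 kN

P_cr ≈ 5490 kN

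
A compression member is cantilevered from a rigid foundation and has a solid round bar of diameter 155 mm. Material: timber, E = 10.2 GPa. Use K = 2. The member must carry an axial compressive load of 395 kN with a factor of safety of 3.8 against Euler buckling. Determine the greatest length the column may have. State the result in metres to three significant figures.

I = πd⁴/64 = π×155⁴/64 = 2.833×10^7 mm⁴
I = 2.833×10^-5 m⁴
Required critical load P_cr = n·P = 3.8 × 395 = 1501 kN = 1.501×10^6 N
From P_cr = π²EI/(K·L)²:  L = (1/K)·√(π²EI/P_cr) = (1/2)·√(π²×1.02×10^10×2.833×10^-5/1.501×10^6)
L = 0.689 m

L_max ≈ 0.689 m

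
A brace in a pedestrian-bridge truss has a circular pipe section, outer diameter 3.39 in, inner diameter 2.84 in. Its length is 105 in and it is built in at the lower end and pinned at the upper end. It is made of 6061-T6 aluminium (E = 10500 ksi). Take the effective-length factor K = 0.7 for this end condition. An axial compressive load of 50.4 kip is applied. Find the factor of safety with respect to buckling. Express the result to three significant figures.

d_o = 3.39 in, d_i = 2.84 in
I = π(d_o⁴ − d_i⁴)/64 = π(3.39⁴ − 2.840⁴)/64 = 3.290 in⁴
Effective length L_e = K·L = 0.7 × 105 = 73.50 in
P_cr = π²EI / L_e² = π² × 10500×10³ × 3.290 / 73.50² = 6.310×10^4 lb
Factor of safety n = P_cr / P = 63.103 / 50.4 = 1.25

n ≈ 1.25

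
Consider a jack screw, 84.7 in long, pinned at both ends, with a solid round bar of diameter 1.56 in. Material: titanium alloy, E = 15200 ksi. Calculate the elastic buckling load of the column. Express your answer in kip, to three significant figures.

I = πd⁴/64 = π×1.56⁴/64 = 0.2907 in⁴
Effective length L_e = K·L = 1 × 84.7 = 84.70 in
P_cr = π²EI / L_e² = π² × 15200×10³ × 0.2907 / 84.70² = 6.079×10^3 lb

P_cr ≈ 6.08 kip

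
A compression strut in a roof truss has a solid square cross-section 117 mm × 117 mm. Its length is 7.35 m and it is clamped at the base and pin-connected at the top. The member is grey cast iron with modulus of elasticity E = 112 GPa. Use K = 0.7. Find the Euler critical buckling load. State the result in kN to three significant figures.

I = a⁴/12 = 117⁴/12 = 1.562×10^7 mm⁴
I = 1.562×10^7 mm⁴ = 1.562×10^-5 m⁴
Effective length L_e = K·L = 0.7 × 7.35 = 5.145 m
P_cr = π²EI / L_e² = π² × 112×10⁹ × 1.562×10^-5 / 5.145² = 6.521×10^5 N

P_cr ≈ 652 kN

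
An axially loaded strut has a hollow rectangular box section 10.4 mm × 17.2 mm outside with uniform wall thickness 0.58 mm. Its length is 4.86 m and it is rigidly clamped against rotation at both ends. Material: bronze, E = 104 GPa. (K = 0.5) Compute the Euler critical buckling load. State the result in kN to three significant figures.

Inner dimensions: h_i = 17.2 − 2×0.58 = 16.04 mm, b_i = 10.4 − 2×0.58 = 9.240 mm
Weak-axis I_min = (h_o·b_o³ − h_i·b_i³)/12 with b_o = 10.4, b_i = 9.240 mm (shorter outer/inner sides).
I_min = (17.2×10.4³ − 16.04×9.240³)/12 = 557.8 mm⁴
I = 557.8 mm⁴ = 5.578×10^-10 m⁴
Effective length L_e = K·L = 0.5 × 4.86 = 2.430 m
P_cr = π²EI / L_e² = π² × 104×10⁹ × 5.578×10^-10 / 2.430² = 96.97 N

P_cr ≈ 0.0970 kN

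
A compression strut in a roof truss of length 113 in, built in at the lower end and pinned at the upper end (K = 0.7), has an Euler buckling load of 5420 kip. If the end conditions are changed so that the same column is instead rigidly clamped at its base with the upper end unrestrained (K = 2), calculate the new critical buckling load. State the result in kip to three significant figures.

P_cr ≈ 664 kip

P_cr ∝ 1/K², so P_cr,new = P_cr,old × (K_old/K_new)² = 5420 × (0.7/2)²
= 5420 × 0.1225 = 664 kip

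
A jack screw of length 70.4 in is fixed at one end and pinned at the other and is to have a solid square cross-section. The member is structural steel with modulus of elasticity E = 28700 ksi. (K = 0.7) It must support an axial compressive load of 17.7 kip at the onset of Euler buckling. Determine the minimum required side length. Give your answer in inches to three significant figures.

a ≈ 1.16 in

L_e = K·L = 0.7 × 70.4 = 49.28 in
Required I = P_cr·L_e²/(π²E) = 1.770×10^4 × 49.28² / (π² × 2.87×10^7) = 0.1518 in⁴
Solid square: I = a⁴/12  ⇒  a = (12I)^(1/4) = (12×0.1518)^(1/4) = 1.16 in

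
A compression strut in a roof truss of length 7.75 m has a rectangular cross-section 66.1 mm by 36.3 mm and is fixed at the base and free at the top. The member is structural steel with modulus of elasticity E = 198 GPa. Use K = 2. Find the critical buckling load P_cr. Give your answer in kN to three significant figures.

P_cr ≈ 2.14 kN

Buckling occurs about the weak axis: I_min = h·b³/12 with b = 36.3 mm (the shorter side).
I_min = 66.1×36.3³/12 = 2.635×10^5 mm⁴
I = 2.635×10^5 mm⁴ = 2.635×10^-7 m⁴
Effective length L_e = K·L = 2 × 7.75 = 15.50 m
P_cr = π²EI / L_e² = π² × 198×10⁹ × 2.635×10^-7 / 15.50² = 2.143×10^3 N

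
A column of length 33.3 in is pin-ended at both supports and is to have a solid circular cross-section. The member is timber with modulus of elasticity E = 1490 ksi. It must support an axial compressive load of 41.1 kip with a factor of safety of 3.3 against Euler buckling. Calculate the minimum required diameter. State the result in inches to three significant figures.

Required P_cr = n·P = 3.3 × 41.1 = 135.6 kip
L_e = K·L = 1 × 33.3 = 33.30 in
Required I = P_cr·L_e²/(π²E) = 1.356×10^5 × 33.30² / (π² × 1.49×10^6) = 10.23 in⁴
Solid circle: I = πd⁴/64  ⇒  d = (64I/π)^(1/4) = (64×10.23/π)^(1/4) = 3.80 in

d ≈ 3.80 in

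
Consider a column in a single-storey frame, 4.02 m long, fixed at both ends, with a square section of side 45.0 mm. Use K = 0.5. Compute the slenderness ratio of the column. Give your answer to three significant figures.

λ ≈ 155

I = a⁴/12 = 45.0⁴/12 = 3.417×10^5 mm⁴
A = 2.025×10^3 mm²;  r_min = √(I/A) = √(3.417×10^5/2.025×10^3) = 12.99 mm
L_e = K·L = 0.5 × 4.02 m = 2.010 m = 2010.0 mm
λ = L_e / r_min = 2010.0 / 12.99 = 155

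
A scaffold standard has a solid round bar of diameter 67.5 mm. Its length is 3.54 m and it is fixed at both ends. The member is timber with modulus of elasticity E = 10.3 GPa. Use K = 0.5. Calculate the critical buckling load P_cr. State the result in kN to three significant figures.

I = πd⁴/64 = π×67.5⁴/64 = 1.019×10^6 mm⁴
I = 1.019×10^6 mm⁴ = 1.019×10^-6 m⁴
Effective length L_e = K·L = 0.5 × 3.54 = 1.770 m
P_cr = π²EI / L_e² = π² × 10.3×10⁹ × 1.019×10^-6 / 1.770² = 3.307×10^4 N

P_cr ≈ 33.1 kN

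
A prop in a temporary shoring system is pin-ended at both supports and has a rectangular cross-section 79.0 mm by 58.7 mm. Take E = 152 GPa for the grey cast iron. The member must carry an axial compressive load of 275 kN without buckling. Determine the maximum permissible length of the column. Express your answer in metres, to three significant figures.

Buckling occurs about the weak axis: I_min = h·b³/12 with b = 58.7 mm (the shorter side).
I_min = 79.0×58.7³/12 = 1.332×10^6 mm⁴
I = 1.332×10^-6 m⁴
At the buckling limit P_cr = P = 2.750×10^5 N
From P_cr = π²EI/(K·L)²:  L = (1/K)·√(π²EI/P_cr) = (1/1)·√(π²×1.52×10^11×1.332×10^-6/2.750×10^5)
L = 2.70 m

L_max ≈ 2.70 m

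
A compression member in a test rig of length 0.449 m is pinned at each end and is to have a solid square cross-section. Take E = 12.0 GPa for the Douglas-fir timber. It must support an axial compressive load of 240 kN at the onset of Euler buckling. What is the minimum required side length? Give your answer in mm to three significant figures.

a ≈ 47.1 mm

L_e = K·L = 1 × 0.449 = 0.4490 m
Required I = P_cr·L_e²/(π²E) = 2.400×10^5 × 0.4490² / (π² × 1.20×10^10) = 4.085×10^-7 m⁴
I_req = 4.085×10^5 mm⁴
Solid square: I = a⁴/12  ⇒  a = (12I)^(1/4) = (12×4.085×10^5)^(1/4) = 47.1 mm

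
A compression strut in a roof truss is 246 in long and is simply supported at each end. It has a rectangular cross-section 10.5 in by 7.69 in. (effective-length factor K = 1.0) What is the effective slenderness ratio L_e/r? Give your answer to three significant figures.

For a rectangle r_min = b/√12 = 7.69/√12 = 2.220 in
L_e = K·L = 1 × 246 = 246.0 in
λ = L_e / r_min = 246.00 / 2.220 = 111

λ ≈ 111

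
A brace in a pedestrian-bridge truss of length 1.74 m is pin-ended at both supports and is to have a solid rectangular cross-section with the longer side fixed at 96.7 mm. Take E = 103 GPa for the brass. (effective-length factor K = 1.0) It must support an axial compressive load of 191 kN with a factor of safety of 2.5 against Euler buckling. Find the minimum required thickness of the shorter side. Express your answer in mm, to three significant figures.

Required P_cr = n·P = 2.5 × 191 = 477.5 kN
L_e = K·L = 1 × 1.74 = 1.740 m
Required I = P_cr·L_e²/(π²E) = 4.775×10^5 × 1.740² / (π² × 1.03×10^11) = 1.422×10^-6 m⁴
I_req = 1.422×10^6 mm⁴
Rectangle, weak axis: I_min = h·b³/12 with h = 96.7 mm fixed  ⇒  b = (12I/h)^(1/3) = 56.1 mm

b ≈ 56.1 mm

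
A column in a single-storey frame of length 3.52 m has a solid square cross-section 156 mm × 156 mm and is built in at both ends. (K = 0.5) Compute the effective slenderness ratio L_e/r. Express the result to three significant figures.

λ ≈ 39.1

For a square r = a/√12 = 156/√12 = 45.03 mm
L_e = K·L = 0.5 × 3.52 m = 1.760 m = 1760.0 mm
λ = L_e / r_min = 1760.0 / 45.03 = 39.1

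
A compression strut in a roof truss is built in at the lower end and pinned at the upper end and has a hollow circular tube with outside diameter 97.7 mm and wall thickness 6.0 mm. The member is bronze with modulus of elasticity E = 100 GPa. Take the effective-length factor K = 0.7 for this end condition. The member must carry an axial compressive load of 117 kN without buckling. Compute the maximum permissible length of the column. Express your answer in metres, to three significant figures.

Inner diameter d_i = 97.7 − 2×6.0 = 85.70 mm
I = π(d_o⁴ − d_i⁴)/64 = π(97.7⁴ − 85.70⁴)/64 = 1.825×10^6 mm⁴
I = 1.825×10^-6 m⁴
At the buckling limit P_cr = P = 1.170×10^5 N
From P_cr = π²EI/(K·L)²:  L = (1/K)·√(π²EI/P_cr) = (1/0.7)·√(π²×1.00×10^11×1.825×10^-6/1.170×10^5)
L = 5.60 m

L_max ≈ 5.60 m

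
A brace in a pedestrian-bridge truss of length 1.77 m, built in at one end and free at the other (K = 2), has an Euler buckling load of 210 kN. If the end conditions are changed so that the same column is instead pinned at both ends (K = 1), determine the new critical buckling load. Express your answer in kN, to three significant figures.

P_cr ≈ 840 kN

P_cr ∝ 1/K², so P_cr,new = P_cr,old × (K_old/K_new)² = 210 × (2/1)²
= 210 × 4.000 = 840 kN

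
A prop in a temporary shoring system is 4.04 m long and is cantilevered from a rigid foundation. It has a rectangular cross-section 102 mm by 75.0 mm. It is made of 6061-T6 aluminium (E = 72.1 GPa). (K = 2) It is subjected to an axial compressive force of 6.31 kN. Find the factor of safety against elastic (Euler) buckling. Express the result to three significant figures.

Buckling occurs about the weak axis: I_min = h·b³/12 with b = 75.0 mm (the shorter side).
I_min = 102×75.0³/12 = 3.586×10^6 mm⁴
I = 3.586×10^6 mm⁴ = 3.586×10^-6 m⁴
Effective length L_e = K·L = 2 × 4.04 = 8.080 m
P_cr = π²EI / L_e² = π² × 72.1×10⁹ × 3.586×10^-6 / 8.080² = 3.909×10^4 N
Factor of safety n = P_cr / P = 39.085 / 6.31 = 6.19

n ≈ 6.19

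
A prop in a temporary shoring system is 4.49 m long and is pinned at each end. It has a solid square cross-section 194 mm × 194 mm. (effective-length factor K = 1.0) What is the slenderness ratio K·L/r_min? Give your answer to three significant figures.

For a square r = a/√12 = 194/√12 = 56.00 mm
L_e = K·L = 1 × 4.49 m = 4.490 m = 4490.0 mm
λ = L_e / r_min = 4490.0 / 56.00 = 80.2

λ ≈ 80.2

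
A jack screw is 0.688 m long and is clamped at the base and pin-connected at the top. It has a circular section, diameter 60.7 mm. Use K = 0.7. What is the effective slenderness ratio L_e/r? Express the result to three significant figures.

I = πd⁴/64 = π×60.7⁴/64 = 6.664×10^5 mm⁴
A = 2.894×10^3 mm²;  r_min = √(I/A) = √(6.664×10^5/2.894×10^3) = 15.18 mm
L_e = K·L = 0.7 × 0.688 m = 0.4816 m = 481.60 mm
λ = L_e / r_min = 481.60 / 15.18 = 31.7

λ ≈ 31.7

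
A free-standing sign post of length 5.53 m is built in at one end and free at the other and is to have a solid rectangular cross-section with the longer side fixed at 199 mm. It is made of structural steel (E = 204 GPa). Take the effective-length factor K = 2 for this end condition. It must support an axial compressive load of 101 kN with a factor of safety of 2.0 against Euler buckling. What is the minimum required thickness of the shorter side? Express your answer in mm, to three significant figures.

Required P_cr = n·P = 2.0 × 101 = 202.0 kN
L_e = K·L = 2 × 5.53 = 11.06 m
Required I = P_cr·L_e²/(π²E) = 2.020×10^5 × 11.06² / (π² × 2.04×10^11) = 1.227×10^-5 m⁴
I_req = 1.227×10^7 mm⁴
Rectangle, weak axis: I_min = h·b³/12 with h = 199 mm fixed  ⇒  b = (12I/h)^(1/3) = 90.5 mm

b ≈ 90.5 mm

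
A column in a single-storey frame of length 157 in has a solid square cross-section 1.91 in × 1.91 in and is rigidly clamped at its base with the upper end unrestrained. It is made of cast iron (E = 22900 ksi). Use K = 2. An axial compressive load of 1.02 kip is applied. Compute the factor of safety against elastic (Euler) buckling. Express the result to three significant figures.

n ≈ 2.49

I = a⁴/12 = 1.91⁴/12 = 1.109 in⁴
Effective length L_e = K·L = 2 × 157 = 314.0 in
P_cr = π²EI / L_e² = π² × 22900×10³ × 1.109 / 314.0² = 2.542×10^3 lb
Factor of safety n = P_cr / P = 2.5423 / 1.02 = 2.49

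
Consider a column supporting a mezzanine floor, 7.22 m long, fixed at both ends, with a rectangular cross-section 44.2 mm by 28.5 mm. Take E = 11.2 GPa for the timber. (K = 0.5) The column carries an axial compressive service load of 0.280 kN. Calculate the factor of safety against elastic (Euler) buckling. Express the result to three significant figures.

n ≈ 2.58

Buckling occurs about the weak axis: I_min = h·b³/12 with b = 28.5 mm (the shorter side).
I_min = 44.2×28.5³/12 = 8.527×10^4 mm⁴
I = 8.527×10^4 mm⁴ = 8.527×10^-8 m⁴
Effective length L_e = K·L = 0.5 × 7.22 = 3.610 m
P_cr = π²EI / L_e² = π² × 11.2×10⁹ × 8.527×10^-8 / 3.610² = 723.2 N
Factor of safety n = P_cr / P = 0.72323 / 0.280 = 2.58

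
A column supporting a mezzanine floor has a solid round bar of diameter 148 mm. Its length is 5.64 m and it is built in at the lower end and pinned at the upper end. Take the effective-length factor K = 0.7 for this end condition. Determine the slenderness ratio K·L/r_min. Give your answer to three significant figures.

For a solid circle r = d/4 = 148/4 = 37.00 mm
L_e = K·L = 0.7 × 5.64 m = 3.948 m = 3948.0 mm
λ = L_e / r_min = 3948.0 / 37.00 = 107

λ ≈ 107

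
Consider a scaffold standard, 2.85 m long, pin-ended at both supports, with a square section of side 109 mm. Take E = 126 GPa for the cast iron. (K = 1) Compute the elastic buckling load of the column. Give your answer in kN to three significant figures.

P_cr ≈ 1800 kN

I = a⁴/12 = 109⁴/12 = 1.176×10^7 mm⁴
I = 1.176×10^7 mm⁴ = 1.176×10^-5 m⁴
Effective length L_e = K·L = 1 × 2.85 = 2.850 m
P_cr = π²EI / L_e² = π² × 126×10⁹ × 1.176×10^-5 / 2.850² = 1.801×10^6 N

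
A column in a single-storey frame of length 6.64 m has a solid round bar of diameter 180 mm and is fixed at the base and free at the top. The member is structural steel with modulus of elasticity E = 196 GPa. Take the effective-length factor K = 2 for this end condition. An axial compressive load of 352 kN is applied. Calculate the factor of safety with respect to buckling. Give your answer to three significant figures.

I = πd⁴/64 = π×180⁴/64 = 5.153×10^7 mm⁴
I = 5.153×10^7 mm⁴ = 5.153×10^-5 m⁴
Effective length L_e = K·L = 2 × 6.64 = 13.28 m
P_cr = π²EI / L_e² = π² × 196×10⁹ × 5.153×10^-5 / 13.28² = 5.652×10^5 N
Factor of safety n = P_cr / P = 565.22 / 352 = 1.61

n ≈ 1.61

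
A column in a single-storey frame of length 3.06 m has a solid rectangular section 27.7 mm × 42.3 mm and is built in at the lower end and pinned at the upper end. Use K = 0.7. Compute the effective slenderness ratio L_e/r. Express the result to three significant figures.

For a rectangle r_min = b/√12 = 27.7/√12 = 7.996 mm
L_e = K·L = 0.7 × 3.06 m = 2.142 m = 2142.0 mm
λ = L_e / r_min = 2142.0 / 7.996 = 268

λ ≈ 268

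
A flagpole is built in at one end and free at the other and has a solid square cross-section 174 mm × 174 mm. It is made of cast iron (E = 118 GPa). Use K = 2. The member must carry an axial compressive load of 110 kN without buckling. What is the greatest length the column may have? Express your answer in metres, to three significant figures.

L_max ≈ 14.2 m

I = a⁴/12 = 174⁴/12 = 7.639×10^7 mm⁴
I = 7.639×10^-5 m⁴
At the buckling limit P_cr = P = 1.100×10^5 N
From P_cr = π²EI/(K·L)²:  L = (1/K)·√(π²EI/P_cr) = (1/2)·√(π²×1.18×10^11×7.639×10^-5/1.100×10^5)
L = 14.2 m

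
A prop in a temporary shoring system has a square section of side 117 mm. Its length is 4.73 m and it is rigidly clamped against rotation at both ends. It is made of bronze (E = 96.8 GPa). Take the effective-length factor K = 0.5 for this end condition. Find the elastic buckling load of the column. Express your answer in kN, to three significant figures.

I = a⁴/12 = 117⁴/12 = 1.562×10^7 mm⁴
I = 1.562×10^7 mm⁴ = 1.562×10^-5 m⁴
Effective length L_e = K·L = 0.5 × 4.73 = 2.365 m
P_cr = π²EI / L_e² = π² × 96.8×10⁹ × 1.562×10^-5 / 2.365² = 2.667×10^6 N

P_cr ≈ 2670 kN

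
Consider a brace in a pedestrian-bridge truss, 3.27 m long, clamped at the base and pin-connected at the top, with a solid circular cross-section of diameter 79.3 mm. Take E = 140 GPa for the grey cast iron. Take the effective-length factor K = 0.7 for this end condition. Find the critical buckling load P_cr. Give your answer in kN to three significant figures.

I = πd⁴/64 = π×79.3⁴/64 = 1.941×10^6 mm⁴
I = 1.941×10^6 mm⁴ = 1.941×10^-6 m⁴
Effective length L_e = K·L = 0.7 × 3.27 = 2.289 m
P_cr = π²EI / L_e² = π² × 140×10⁹ × 1.941×10^-6 / 2.289² = 5.119×10^5 N

P_cr ≈ 512 kN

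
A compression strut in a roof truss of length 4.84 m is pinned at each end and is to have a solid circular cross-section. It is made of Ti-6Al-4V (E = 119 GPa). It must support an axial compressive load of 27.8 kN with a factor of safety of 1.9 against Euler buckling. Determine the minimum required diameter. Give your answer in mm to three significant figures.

Required P_cr = n·P = 1.9 × 27.8 = 52.82 kN
L_e = K·L = 1 × 4.84 = 4.840 m
Required I = P_cr·L_e²/(π²E) = 5.282×10^4 × 4.840² / (π² × 1.19×10^11) = 1.054×10^-6 m⁴
I_req = 1.054×10^6 mm⁴
Solid circle: I = πd⁴/64  ⇒  d = (64I/π)^(1/4) = (64×1.054×10^6/π)^(1/4) = 68.1 mm

d ≈ 68.1 mm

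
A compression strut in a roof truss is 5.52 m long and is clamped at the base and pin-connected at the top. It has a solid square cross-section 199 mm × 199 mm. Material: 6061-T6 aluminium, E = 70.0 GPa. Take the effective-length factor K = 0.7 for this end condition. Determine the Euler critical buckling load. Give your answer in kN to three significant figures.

I = a⁴/12 = 199⁴/12 = 1.307×10^8 mm⁴
I = 1.307×10^8 mm⁴ = 1.307×10^-4 m⁴
Effective length L_e = K·L = 0.7 × 5.52 = 3.864 m
P_cr = π²EI / L_e² = π² × 70.0×10⁹ × 1.307×10^-4 / 3.864² = 6.047×10^6 N

P_cr ≈ 6050 kN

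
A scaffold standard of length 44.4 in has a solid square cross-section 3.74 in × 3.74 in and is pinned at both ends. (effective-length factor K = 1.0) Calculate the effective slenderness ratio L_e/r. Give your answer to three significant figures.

λ ≈ 41.1

For a square r = a/√12 = 3.74/√12 = 1.080 in
L_e = K·L = 1 × 44.4 = 44.40 in
λ = L_e / r_min = 44.400 / 1.080 = 41.1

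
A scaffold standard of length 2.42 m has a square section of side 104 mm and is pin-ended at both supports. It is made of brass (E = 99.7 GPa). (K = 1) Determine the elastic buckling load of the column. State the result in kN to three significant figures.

P_cr ≈ 1640 kN

I = a⁴/12 = 104⁴/12 = 9.749×10^6 mm⁴
I = 9.749×10^6 mm⁴ = 9.749×10^-6 m⁴
Effective length L_e = K·L = 1 × 2.42 = 2.420 m
P_cr = π²EI / L_e² = π² × 99.7×10⁹ × 9.749×10^-6 / 2.420² = 1.638×10^6 N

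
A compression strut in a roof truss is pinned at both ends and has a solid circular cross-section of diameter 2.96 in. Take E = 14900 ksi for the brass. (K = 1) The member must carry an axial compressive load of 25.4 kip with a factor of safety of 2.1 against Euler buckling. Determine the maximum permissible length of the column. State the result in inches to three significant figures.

I = πd⁴/64 = π×2.96⁴/64 = 3.768 in⁴
Required critical load P_cr = n·P = 2.1 × 25.4 = 53.34 kip = 5.334×10^4 lb
From P_cr = π²EI/(K·L)²:  L = (1/K)·√(π²EI/P_cr) = (1/1)·√(π²×1.49×10^7×3.768/5.334×10^4)
L = 102 in

L_max ≈ 102 in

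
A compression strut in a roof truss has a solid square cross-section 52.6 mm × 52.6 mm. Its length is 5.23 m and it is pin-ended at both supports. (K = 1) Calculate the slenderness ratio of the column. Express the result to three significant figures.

λ ≈ 344

For a square r = a/√12 = 52.6/√12 = 15.18 mm
L_e = K·L = 1 × 5.23 m = 5.230 m = 5230.0 mm
λ = L_e / r_min = 5230.0 / 15.18 = 344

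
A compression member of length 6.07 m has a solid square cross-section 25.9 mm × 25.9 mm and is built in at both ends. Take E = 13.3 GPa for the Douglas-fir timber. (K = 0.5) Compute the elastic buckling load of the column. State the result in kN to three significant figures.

I = a⁴/12 = 25.9⁴/12 = 3.750×10^4 mm⁴
I = 3.750×10^4 mm⁴ = 3.750×10^-8 m⁴
Effective length L_e = K·L = 0.5 × 6.07 = 3.035 m
P_cr = π²EI / L_e² = π² × 13.3×10⁹ × 3.750×10^-8 / 3.035² = 534.4 N

P_cr ≈ 0.534 kN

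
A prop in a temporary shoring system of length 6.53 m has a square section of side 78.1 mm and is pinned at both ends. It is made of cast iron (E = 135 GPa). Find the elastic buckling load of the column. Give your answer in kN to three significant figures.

I = a⁴/12 = 78.1⁴/12 = 3.100×10^6 mm⁴
I = 3.100×10^6 mm⁴ = 3.100×10^-6 m⁴
Effective length L_e = K·L = 1 × 6.53 = 6.530 m
P_cr = π²EI / L_e² = π² × 135×10⁹ × 3.100×10^-6 / 6.530² = 9.688×10^4 N

P_cr ≈ 96.9 kN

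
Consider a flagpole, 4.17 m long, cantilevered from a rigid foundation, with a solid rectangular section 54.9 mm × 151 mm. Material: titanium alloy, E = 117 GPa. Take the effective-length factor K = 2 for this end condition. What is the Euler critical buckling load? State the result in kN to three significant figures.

Buckling occurs about the weak axis: I_min = h·b³/12 with b = 54.9 mm (the shorter side).
I_min = 151×54.9³/12 = 2.082×10^6 mm⁴
I = 2.082×10^6 mm⁴ = 2.082×10^-6 m⁴
Effective length L_e = K·L = 2 × 4.17 = 8.340 m
P_cr = π²EI / L_e² = π² × 117×10⁹ × 2.082×10^-6 / 8.340² = 3.457×10^4 N

P_cr ≈ 34.6 kN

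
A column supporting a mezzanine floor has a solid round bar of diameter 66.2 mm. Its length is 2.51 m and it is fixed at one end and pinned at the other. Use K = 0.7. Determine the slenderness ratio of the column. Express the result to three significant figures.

I = πd⁴/64 = π×66.2⁴/64 = 9.428×10^5 mm⁴
A = 3.442×10^3 mm²;  r_min = √(I/A) = √(9.428×10^5/3.442×10^3) = 16.55 mm
L_e = K·L = 0.7 × 2.51 m = 1.757 m = 1757.0 mm
λ = L_e / r_min = 1757.0 / 16.55 = 106

λ ≈ 106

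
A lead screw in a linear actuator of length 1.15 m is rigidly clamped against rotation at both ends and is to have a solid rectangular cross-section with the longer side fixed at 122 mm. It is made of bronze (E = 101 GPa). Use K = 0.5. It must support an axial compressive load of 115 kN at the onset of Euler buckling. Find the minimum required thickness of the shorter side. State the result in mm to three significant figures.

b ≈ 15.5 mm

L_e = K·L = 0.5 × 1.15 = 0.5750 m
Required I = P_cr·L_e²/(π²E) = 1.150×10^5 × 0.5750² / (π² × 1.01×10^11) = 3.814×10^-8 m⁴
I_req = 3.814×10^4 mm⁴
Rectangle, weak axis: I_min = h·b³/12 with h = 122 mm fixed  ⇒  b = (12I/h)^(1/3) = 15.5 mm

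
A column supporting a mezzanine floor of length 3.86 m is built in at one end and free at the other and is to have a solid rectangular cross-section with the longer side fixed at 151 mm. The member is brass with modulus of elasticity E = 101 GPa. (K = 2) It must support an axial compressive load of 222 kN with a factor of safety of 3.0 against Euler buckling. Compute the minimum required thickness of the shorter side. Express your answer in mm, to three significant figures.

Required P_cr = n·P = 3.0 × 222 = 666.0 kN
L_e = K·L = 2 × 3.86 = 7.720 m
Required I = P_cr·L_e²/(π²E) = 6.660×10^5 × 7.720² / (π² × 1.01×10^11) = 3.982×10^-5 m⁴
I_req = 3.982×10^7 mm⁴
Rectangle, weak axis: I_min = h·b³/12 with h = 151 mm fixed  ⇒  b = (12I/h)^(1/3) = 147 mm

b ≈ 147 mm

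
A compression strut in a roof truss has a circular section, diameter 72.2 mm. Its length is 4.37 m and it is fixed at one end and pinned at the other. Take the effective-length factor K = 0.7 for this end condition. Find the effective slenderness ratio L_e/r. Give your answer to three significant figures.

λ ≈ 169

I = πd⁴/64 = π×72.2⁴/64 = 1.334×10^6 mm⁴
A = 4.094×10^3 mm²;  r_min = √(I/A) = √(1.334×10^6/4.094×10^3) = 18.05 mm
L_e = K·L = 0.7 × 4.37 m = 3.059 m = 3059.0 mm
λ = L_e / r_min = 3059.0 / 18.05 = 169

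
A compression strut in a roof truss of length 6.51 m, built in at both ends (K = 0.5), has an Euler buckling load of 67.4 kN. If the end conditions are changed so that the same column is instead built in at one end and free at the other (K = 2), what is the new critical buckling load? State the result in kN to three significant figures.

P_cr ∝ 1/K², so P_cr,new = P_cr,old × (K_old/K_new)² = 67.4 × (0.5/2)²
= 67.4 × 0.06250 = 4.21 kN

P_cr ≈ 4.21 kN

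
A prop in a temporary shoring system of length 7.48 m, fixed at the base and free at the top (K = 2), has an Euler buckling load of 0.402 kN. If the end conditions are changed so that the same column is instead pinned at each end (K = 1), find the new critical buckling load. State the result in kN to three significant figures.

P_cr ∝ 1/K², so P_cr,new = P_cr,old × (K_old/K_new)² = 0.402 × (2/1)²
= 0.402 × 4.000 = 1.61 kN

P_cr ≈ 1.61 kN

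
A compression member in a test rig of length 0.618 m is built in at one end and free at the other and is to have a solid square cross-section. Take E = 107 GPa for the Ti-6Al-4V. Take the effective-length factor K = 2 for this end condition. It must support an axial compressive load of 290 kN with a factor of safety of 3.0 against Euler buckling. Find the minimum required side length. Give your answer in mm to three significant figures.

Required P_cr = n·P = 3.0 × 290 = 870.0 kN
L_e = K·L = 2 × 0.618 = 1.236 m
Required I = P_cr·L_e²/(π²E) = 8.700×10^5 × 1.236² / (π² × 1.07×10^11) = 1.259×10^-6 m⁴
I_req = 1.259×10^6 mm⁴
Solid square: I = a⁴/12  ⇒  a = (12I)^(1/4) = (12×1.259×10^6)^(1/4) = 62.3 mm

a ≈ 62.3 mm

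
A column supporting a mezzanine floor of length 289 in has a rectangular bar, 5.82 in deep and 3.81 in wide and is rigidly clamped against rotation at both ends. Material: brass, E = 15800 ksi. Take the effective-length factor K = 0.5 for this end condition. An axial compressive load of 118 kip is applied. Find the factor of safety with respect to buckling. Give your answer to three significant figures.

Buckling occurs about the weak axis: I_min = h·b³/12 with b = 3.81 in (the shorter side).
I_min = 5.82×3.81³/12 = 26.82 in⁴
Effective length L_e = K·L = 0.5 × 289 = 144.5 in
P_cr = π²EI / L_e² = π² × 15800×10³ × 26.82 / 144.5² = 2.003×10^5 lb
Factor of safety n = P_cr / P = 200.33 / 118 = 1.70

n ≈ 1.70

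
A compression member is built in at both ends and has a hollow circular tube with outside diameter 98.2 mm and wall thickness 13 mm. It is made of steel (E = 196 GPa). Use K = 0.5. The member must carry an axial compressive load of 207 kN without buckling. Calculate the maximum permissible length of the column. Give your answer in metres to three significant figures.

L_max ≈ 11.0 m

Inner diameter d_i = 98.2 − 2×13 = 72.20 mm
I = π(d_o⁴ − d_i⁴)/64 = π(98.2⁴ − 72.20⁴)/64 = 3.231×10^6 mm⁴
I = 3.231×10^-6 m⁴
At the buckling limit P_cr = P = 2.070×10^5 N
From P_cr = π²EI/(K·L)²:  L = (1/K)·√(π²EI/P_cr) = (1/0.5)·√(π²×1.96×10^11×3.231×10^-6/2.070×10^5)
L = 11.0 m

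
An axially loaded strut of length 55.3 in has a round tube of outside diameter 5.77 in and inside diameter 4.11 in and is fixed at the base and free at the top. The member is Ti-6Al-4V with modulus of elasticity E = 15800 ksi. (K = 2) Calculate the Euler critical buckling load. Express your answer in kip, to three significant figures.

d_o = 5.77 in, d_i = 4.11 in
I = π(d_o⁴ − d_i⁴)/64 = π(5.77⁴ − 4.110⁴)/64 = 40.40 in⁴
Effective length L_e = K·L = 2 × 55.3 = 110.6 in
P_cr = π²EI / L_e² = π² × 15800×10³ × 40.40 / 110.6² = 5.151×10^5 lb

P_cr ≈ 515 kip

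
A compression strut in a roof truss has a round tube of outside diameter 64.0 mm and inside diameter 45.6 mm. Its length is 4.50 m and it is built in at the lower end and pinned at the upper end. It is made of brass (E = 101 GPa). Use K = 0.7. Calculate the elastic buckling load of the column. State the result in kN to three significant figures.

P_cr ≈ 61.4 kN

d_o = 64.0 mm, d_i = 45.6 mm
I = π(d_o⁴ − d_i⁴)/64 = π(64.0⁴ − 45.60⁴)/64 = 6.113×10^5 mm⁴
I = 6.113×10^5 mm⁴ = 6.113×10^-7 m⁴
Effective length L_e = K·L = 0.7 × 4.50 = 3.150 m
P_cr = π²EI / L_e² = π² × 101×10⁹ × 6.113×10^-7 / 3.150² = 6.141×10^4 N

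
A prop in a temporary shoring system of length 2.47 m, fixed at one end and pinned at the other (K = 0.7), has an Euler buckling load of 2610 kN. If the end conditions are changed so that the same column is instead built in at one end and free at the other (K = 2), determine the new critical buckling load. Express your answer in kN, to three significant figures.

P_cr ≈ 320 kN

P_cr ∝ 1/K², so P_cr,new = P_cr,old × (K_old/K_new)² = 2610 × (0.7/2)²
= 2610 × 0.1225 = 320 kN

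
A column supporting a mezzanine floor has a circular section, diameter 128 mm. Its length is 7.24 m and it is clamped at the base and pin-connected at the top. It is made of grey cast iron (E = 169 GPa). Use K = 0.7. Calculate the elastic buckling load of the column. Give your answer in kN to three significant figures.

I = πd⁴/64 = π×128⁴/64 = 1.318×10^7 mm⁴
I = 1.318×10^7 mm⁴ = 1.318×10^-5 m⁴
Effective length L_e = K·L = 0.7 × 7.24 = 5.068 m
P_cr = π²EI / L_e² = π² × 169×10⁹ × 1.318×10^-5 / 5.068² = 8.557×10^5 N

P_cr ≈ 856 kN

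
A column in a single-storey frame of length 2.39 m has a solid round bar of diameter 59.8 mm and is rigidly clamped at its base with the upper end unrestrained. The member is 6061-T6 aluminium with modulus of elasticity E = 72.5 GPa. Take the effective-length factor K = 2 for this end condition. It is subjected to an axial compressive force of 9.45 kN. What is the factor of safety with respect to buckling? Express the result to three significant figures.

I = πd⁴/64 = π×59.8⁴/64 = 6.277×10^5 mm⁴
I = 6.277×10^5 mm⁴ = 6.277×10^-7 m⁴
Effective length L_e = K·L = 2 × 2.39 = 4.780 m
P_cr = π²EI / L_e² = π² × 72.5×10⁹ × 6.277×10^-7 / 4.780² = 1.966×10^4 N
Factor of safety n = P_cr / P = 19.659 / 9.45 = 2.08

n ≈ 2.08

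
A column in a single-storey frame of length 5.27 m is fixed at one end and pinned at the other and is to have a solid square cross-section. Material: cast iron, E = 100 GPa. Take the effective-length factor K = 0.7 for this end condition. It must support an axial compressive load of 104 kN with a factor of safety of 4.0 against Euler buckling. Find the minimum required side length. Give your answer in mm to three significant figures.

a ≈ 91.1 mm

Required P_cr = n·P = 4.0 × 104 = 416.0 kN
L_e = K·L = 0.7 × 5.27 = 3.689 m
Required I = P_cr·L_e²/(π²E) = 4.160×10^5 × 3.689² / (π² × 1.00×10^11) = 5.736×10^-6 m⁴
I_req = 5.736×10^6 mm⁴
Solid square: I = a⁴/12  ⇒  a = (12I)^(1/4) = (12×5.736×10^6)^(1/4) = 91.1 mm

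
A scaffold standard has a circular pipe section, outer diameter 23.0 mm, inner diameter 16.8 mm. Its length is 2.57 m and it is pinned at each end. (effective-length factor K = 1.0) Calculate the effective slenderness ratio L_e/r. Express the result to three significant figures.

d_o = 23.0 mm, d_i = 16.8 mm
I = π(d_o⁴ − d_i⁴)/64 = π(23.0⁴ − 16.80⁴)/64 = 9.826×10^3 mm⁴
A = 193.8 mm²;  r_min = √(I/A) = √(9.826×10^3/193.8) = 7.121 mm
L_e = K·L = 1 × 2.57 m = 2.570 m = 2570.0 mm
λ = L_e / r_min = 2570.0 / 7.121 = 361

λ ≈ 361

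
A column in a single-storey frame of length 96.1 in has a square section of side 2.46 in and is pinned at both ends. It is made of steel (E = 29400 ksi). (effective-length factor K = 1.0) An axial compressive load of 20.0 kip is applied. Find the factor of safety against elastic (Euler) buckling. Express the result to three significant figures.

n ≈ 4.79

I = a⁴/12 = 2.46⁴/12 = 3.052 in⁴
Effective length L_e = K·L = 1 × 96.1 = 96.10 in
P_cr = π²EI / L_e² = π² × 29400×10³ × 3.052 / 96.10² = 9.589×10^4 lb
Factor of safety n = P_cr / P = 95.887 / 20.0 = 4.79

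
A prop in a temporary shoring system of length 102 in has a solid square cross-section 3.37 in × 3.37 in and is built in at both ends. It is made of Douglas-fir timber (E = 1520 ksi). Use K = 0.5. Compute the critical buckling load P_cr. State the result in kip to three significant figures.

I = a⁴/12 = 3.37⁴/12 = 10.75 in⁴
Effective length L_e = K·L = 0.5 × 102 = 51.00 in
P_cr = π²EI / L_e² = π² × 1520×10³ × 10.75 / 51.00² = 6.199×10^4 lb

P_cr ≈ 62.0 kip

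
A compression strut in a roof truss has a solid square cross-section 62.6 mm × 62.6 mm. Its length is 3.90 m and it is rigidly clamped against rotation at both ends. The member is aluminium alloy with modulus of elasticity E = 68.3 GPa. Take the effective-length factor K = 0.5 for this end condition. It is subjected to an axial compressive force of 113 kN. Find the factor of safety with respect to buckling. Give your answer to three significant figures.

I = a⁴/12 = 62.6⁴/12 = 1.280×10^6 mm⁴
I = 1.280×10^6 mm⁴ = 1.280×10^-6 m⁴
Effective length L_e = K·L = 0.5 × 3.90 = 1.950 m
P_cr = π²EI / L_e² = π² × 68.3×10⁹ × 1.280×10^-6 / 1.950² = 2.269×10^5 N
Factor of safety n = P_cr / P = 226.86 / 113 = 2.01

n ≈ 2.01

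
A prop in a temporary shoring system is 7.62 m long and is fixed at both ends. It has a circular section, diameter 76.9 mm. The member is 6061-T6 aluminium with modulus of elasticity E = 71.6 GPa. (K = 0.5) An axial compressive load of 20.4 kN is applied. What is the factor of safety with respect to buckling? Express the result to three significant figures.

I = πd⁴/64 = π×76.9⁴/64 = 1.717×10^6 mm⁴
I = 1.717×10^6 mm⁴ = 1.717×10^-6 m⁴
Effective length L_e = K·L = 0.5 × 7.62 = 3.810 m
P_cr = π²EI / L_e² = π² × 71.6×10⁹ × 1.717×10^-6 / 3.810² = 8.357×10^4 N
Factor of safety n = P_cr / P = 83.568 / 20.4 = 4.10

n ≈ 4.10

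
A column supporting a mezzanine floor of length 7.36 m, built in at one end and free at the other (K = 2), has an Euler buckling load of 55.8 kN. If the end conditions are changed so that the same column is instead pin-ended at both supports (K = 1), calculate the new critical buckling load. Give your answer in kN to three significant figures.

P_cr ≈ 223 kN

P_cr ∝ 1/K², so P_cr,new = P_cr,old × (K_old/K_new)² = 55.8 × (2/1)²
= 55.8 × 4.000 = 223 kN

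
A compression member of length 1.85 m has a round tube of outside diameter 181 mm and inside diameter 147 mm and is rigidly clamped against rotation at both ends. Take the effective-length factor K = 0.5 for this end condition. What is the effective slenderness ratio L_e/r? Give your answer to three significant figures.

λ ≈ 15.9

d_o = 181 mm, d_i = 147 mm
I = π(d_o⁴ − d_i⁴)/64 = π(181⁴ − 147.0⁴)/64 = 2.976×10^7 mm⁴
A = 8.759×10^3 mm²;  r_min = √(I/A) = √(2.976×10^7/8.759×10^3) = 58.29 mm
L_e = K·L = 0.5 × 1.85 m = 0.9250 m = 925.00 mm
λ = L_e / r_min = 925.00 / 58.29 = 15.9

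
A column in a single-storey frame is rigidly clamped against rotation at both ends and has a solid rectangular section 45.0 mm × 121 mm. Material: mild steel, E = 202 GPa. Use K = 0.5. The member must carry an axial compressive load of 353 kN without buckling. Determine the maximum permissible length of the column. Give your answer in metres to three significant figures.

Buckling occurs about the weak axis: I_min = h·b³/12 with b = 45.0 mm (the shorter side).
I_min = 121×45.0³/12 = 9.188×10^5 mm⁴
I = 9.188×10^-7 m⁴
At the buckling limit P_cr = P = 3.530×10^5 N
From P_cr = π²EI/(K·L)²:  L = (1/K)·√(π²EI/P_cr) = (1/0.5)·√(π²×2.02×10^11×9.188×10^-7/3.530×10^5)
L = 4.56 m

L_max ≈ 4.56 m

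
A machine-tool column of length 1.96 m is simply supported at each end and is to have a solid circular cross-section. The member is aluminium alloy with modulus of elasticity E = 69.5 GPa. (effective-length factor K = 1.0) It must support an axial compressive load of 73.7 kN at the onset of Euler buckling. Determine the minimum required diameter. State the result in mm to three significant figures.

L_e = K·L = 1 × 1.96 = 1.960 m
Required I = P_cr·L_e²/(π²E) = 7.370×10^4 × 1.960² / (π² × 6.95×10^10) = 4.128×10^-7 m⁴
I_req = 4.128×10^5 mm⁴
Solid circle: I = πd⁴/64  ⇒  d = (64I/π)^(1/4) = (64×4.128×10^5/π)^(1/4) = 53.8 mm

d ≈ 53.8 mm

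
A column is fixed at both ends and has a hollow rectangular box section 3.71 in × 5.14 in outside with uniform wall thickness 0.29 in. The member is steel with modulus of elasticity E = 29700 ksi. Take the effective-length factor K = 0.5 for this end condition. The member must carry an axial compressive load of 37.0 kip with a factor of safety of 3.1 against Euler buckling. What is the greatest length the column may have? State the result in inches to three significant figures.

Inner dimensions: h_i = 5.14 − 2×0.29 = 4.560 in, b_i = 3.71 − 2×0.29 = 3.130 in
Weak-axis I_min = (h_o·b_o³ − h_i·b_i³)/12 with b_o = 3.71, b_i = 3.130 in (shorter outer/inner sides).
I_min = (5.14×3.71³ − 4.560×3.130³)/12 = 10.22 in⁴
Required critical load P_cr = n·P = 3.1 × 37.0 = 114.7 kip = 1.147×10^5 lb
From P_cr = π²EI/(K·L)²:  L = (1/K)·√(π²EI/P_cr) = (1/0.5)·√(π²×2.97×10^7×10.22/1.147×10^5)
L = 323 in

L_max ≈ 323 in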